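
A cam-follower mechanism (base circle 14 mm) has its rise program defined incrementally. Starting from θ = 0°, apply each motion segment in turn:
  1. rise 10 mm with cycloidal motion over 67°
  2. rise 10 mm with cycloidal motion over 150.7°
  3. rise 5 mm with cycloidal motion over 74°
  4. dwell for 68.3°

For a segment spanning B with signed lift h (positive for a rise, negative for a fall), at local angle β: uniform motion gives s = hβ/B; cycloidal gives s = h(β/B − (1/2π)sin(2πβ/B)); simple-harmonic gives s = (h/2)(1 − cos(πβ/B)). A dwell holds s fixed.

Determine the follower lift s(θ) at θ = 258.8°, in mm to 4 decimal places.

seg 1 [0°–67°] cycloidal, h=10: full span → s += 10 → s = 10.0000
seg 2 [67°–217.7°] cycloidal, h=10: full span → s += 10 → s = 20.0000
seg 3 [217.7°–291.7°] cycloidal, h=5: θ=258.8° here. β=41.1, B=74. 5·(0.5554 − sin(2π·0.5554)/(2π)) = 3.0485 → s = 23.0485

23.0485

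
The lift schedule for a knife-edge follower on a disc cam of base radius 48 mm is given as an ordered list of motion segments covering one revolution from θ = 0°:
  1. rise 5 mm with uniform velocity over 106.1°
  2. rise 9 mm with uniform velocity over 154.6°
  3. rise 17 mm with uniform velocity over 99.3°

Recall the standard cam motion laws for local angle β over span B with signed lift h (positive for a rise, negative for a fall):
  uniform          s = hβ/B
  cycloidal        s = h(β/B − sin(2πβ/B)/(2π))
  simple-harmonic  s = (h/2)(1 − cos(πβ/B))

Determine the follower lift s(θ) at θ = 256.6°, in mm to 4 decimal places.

seg 1 [0°–106.1°] uniform, h=5: full span → s += 5 → s = 5.0000
seg 2 [106.1°–260.7°] uniform, h=9: θ=256.6° here. β=150.5, B=154.6. 9·150.5/154.6 = 8.7613 → s = 13.7613

13.7613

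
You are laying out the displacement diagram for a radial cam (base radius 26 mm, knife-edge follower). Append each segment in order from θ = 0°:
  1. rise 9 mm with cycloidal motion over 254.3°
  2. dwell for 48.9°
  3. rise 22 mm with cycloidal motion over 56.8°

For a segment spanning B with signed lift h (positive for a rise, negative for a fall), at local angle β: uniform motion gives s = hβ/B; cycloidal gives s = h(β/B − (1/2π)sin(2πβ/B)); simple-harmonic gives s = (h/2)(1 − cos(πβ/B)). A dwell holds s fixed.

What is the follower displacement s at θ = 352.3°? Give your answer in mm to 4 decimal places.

seg 1 [0°–254.3°] cycloidal, h=9: full span → s += 9 → s = 9.0000
seg 2 [254.3°–303.2°] dwell: s stays 9.0000
seg 3 [303.2°–360°] cycloidal, h=22: θ=352.3° here. β=49.1, B=56.8. 22·(0.8644 − sin(2π·0.8644)/(2π)) = 21.6522 → s = 30.6522

30.6522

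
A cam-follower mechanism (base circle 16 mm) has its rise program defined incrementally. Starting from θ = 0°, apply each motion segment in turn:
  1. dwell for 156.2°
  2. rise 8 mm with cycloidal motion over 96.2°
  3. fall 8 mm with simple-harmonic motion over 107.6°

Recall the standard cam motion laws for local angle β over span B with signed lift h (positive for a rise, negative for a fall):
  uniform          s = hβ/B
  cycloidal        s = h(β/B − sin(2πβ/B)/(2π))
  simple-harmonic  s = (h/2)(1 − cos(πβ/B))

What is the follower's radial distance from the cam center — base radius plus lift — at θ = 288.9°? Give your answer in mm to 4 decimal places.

seg 1 [0°–156.2°] dwell: s stays 0.0000
seg 2 [156.2°–252.4°] cycloidal, h=8: full span → s += 8 → s = 8.0000
seg 3 [252.4°–360°] simple-harmonic, h=-8: θ=288.9° here. β=36.5, B=107.6. -8/2·(1 − cos(π·0.3392)) = -2.0644 → s = 5.9356
radial distance = base radius + s = 16 + 5.9356 = 21.9356

21.9356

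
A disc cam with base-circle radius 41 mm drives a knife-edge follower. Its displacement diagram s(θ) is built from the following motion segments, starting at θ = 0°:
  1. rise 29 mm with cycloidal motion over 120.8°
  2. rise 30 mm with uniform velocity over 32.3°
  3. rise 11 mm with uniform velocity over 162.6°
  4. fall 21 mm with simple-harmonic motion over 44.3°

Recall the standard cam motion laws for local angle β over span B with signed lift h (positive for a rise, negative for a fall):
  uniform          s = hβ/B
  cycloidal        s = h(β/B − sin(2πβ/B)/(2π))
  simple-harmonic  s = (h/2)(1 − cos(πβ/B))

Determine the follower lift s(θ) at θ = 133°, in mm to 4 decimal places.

seg 1 [0°–120.8°] cycloidal, h=29: full span → s += 29 → s = 29.0000
seg 2 [120.8°–153.1°] uniform, h=30: θ=133° here. β=12.2, B=32.3. 30·12.2/32.3 = 11.3313 → s = 40.3313

40.3313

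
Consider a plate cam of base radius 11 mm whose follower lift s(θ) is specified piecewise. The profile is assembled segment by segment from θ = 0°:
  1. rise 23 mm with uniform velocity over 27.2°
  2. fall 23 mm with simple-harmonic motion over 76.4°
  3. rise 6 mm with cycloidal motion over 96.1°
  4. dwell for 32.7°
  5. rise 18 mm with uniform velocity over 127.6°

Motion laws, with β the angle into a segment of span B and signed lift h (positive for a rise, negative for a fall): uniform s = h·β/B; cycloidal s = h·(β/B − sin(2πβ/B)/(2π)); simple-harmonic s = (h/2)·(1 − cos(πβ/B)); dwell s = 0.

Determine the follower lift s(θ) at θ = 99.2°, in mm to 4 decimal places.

seg 1 [0°–27.2°] uniform, h=23: full span → s += 23 → s = 23.0000
seg 2 [27.2°–103.6°] simple-harmonic, h=-23: θ=99.2° here. β=72, B=76.4. -23/2·(1 − cos(π·0.9424)) = -22.8123 → s = 0.1877

0.1877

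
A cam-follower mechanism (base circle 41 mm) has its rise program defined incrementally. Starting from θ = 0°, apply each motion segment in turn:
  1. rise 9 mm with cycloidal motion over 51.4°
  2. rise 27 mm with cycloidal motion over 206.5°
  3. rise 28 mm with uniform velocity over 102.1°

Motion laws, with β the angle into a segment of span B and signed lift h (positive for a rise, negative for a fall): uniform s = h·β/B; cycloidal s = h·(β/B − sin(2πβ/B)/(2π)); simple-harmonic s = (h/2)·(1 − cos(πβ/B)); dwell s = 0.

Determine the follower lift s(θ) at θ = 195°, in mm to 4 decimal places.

seg 1 [0°–51.4°] cycloidal, h=9: full span → s += 9 → s = 9.0000
seg 2 [51.4°–257.9°] cycloidal, h=27: θ=195° here. β=143.6, B=206.5. 27·(0.6954 − sin(2π·0.6954)/(2π)) = 22.8226 → s = 31.8226

31.8226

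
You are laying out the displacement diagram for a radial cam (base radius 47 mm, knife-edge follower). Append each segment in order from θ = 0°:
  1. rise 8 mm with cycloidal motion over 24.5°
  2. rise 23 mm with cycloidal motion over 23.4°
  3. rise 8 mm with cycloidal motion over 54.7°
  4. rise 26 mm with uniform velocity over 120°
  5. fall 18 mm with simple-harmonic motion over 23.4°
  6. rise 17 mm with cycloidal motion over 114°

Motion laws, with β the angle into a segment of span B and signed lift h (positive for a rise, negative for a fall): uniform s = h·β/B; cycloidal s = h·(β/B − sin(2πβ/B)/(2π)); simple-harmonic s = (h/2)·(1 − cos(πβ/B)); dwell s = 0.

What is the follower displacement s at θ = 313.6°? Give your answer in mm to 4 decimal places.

seg 1 [0°–24.5°] cycloidal, h=8: full span → s += 8 → s = 8.0000
seg 2 [24.5°–47.9°] cycloidal, h=23: full span → s += 23 → s = 31.0000
seg 3 [47.9°–102.6°] cycloidal, h=8: full span → s += 8 → s = 39.0000
seg 4 [102.6°–222.6°] uniform, h=26: full span → s += 26 → s = 65.0000
seg 5 [222.6°–246°] simple-harmonic, h=-18: full span → s += -18 → s = 47.0000
seg 6 [246°–360°] cycloidal, h=17: θ=313.6° here. β=67.6, B=114. 17·(0.5930 − sin(2π·0.5930)/(2π)) = 11.5730 → s = 58.5730

58.5730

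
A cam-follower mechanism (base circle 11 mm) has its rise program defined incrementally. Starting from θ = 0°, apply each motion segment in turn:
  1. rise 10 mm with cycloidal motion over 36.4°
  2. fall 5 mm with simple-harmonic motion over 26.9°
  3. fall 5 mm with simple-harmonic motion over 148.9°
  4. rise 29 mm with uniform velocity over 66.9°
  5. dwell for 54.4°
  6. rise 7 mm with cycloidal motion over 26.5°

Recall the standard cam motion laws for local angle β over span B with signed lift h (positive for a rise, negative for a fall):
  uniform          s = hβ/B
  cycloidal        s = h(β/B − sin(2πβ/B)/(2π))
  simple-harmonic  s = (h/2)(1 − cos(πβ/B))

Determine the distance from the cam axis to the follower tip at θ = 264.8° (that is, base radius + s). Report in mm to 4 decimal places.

seg 1 [0°–36.4°] cycloidal, h=10: full span → s += 10 → s = 10.0000
seg 2 [36.4°–63.3°] simple-harmonic, h=-5: full span → s += -5 → s = 5.0000
seg 3 [63.3°–212.2°] simple-harmonic, h=-5: full span → s += -5 → s = 0.0000
seg 4 [212.2°–279.1°] uniform, h=29: θ=264.8° here. β=52.6, B=66.9. 29·52.6/66.9 = 22.8012 → s = 22.8012
radial distance = base radius + s = 11 + 22.8012 = 33.8012

33.8012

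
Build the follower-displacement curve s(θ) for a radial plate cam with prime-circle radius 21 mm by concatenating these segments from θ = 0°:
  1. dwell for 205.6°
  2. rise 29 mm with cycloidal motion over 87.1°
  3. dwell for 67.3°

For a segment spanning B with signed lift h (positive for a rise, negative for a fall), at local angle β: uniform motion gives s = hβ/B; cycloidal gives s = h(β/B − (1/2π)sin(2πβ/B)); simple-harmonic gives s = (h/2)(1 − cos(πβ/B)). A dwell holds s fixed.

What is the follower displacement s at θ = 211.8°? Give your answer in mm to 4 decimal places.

seg 1 [0°–205.6°] dwell: s stays 0.0000
seg 2 [205.6°–292.7°] cycloidal, h=29: θ=211.8° here. β=6.2, B=87.1. 29·(0.0712 − sin(2π·0.0712)/(2π)) = 0.0681 → s = 0.0681

0.0681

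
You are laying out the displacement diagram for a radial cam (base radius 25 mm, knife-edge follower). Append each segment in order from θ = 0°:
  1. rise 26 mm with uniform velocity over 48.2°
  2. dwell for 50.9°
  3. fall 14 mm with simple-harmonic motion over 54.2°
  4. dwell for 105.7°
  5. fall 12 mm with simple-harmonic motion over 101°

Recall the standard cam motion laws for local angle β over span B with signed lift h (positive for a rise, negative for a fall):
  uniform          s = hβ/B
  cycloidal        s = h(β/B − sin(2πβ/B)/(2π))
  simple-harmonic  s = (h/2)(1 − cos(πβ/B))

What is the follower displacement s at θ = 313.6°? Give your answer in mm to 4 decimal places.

seg 1 [0°–48.2°] uniform, h=26: full span → s += 26 → s = 26.0000
seg 2 [48.2°–99.1°] dwell: s stays 26.0000
seg 3 [99.1°–153.3°] simple-harmonic, h=-14: full span → s += -14 → s = 12.0000
seg 4 [153.3°–259°] dwell: s stays 12.0000
seg 5 [259°–360°] simple-harmonic, h=-12: θ=313.6° here. β=54.6, B=101. -12/2·(1 − cos(π·0.5406)) = -6.7631 → s = 5.2369

5.2369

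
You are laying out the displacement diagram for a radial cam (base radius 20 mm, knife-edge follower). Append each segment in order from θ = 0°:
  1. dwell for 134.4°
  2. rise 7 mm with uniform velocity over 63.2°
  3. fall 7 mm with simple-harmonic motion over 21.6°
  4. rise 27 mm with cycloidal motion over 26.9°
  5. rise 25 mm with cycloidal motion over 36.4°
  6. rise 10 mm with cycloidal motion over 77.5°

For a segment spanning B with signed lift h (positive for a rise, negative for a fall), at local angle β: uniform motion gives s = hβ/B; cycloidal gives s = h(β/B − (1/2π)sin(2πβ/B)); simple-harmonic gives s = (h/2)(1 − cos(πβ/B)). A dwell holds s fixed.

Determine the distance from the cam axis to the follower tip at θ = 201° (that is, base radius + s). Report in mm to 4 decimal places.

seg 1 [0°–134.4°] dwell: s stays 0.0000
seg 2 [134.4°–197.6°] uniform, h=7: full span → s += 7 → s = 7.0000
seg 3 [197.6°–219.2°] simple-harmonic, h=-7: θ=201° here. β=3.4, B=21.6. -7/2·(1 − cos(π·0.1574)) = -0.4193 → s = 6.5807
radial distance = base radius + s = 20 + 6.5807 = 26.5807

26.5807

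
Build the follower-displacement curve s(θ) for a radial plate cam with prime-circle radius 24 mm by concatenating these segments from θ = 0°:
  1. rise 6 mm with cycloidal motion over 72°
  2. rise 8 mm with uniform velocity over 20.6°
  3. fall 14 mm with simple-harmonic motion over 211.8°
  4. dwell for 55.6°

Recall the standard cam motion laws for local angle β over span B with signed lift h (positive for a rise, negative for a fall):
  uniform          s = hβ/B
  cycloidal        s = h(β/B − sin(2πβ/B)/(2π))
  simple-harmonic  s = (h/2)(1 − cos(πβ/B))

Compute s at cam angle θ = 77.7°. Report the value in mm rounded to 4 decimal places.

seg 1 [0°–72°] cycloidal, h=6: full span → s += 6 → s = 6.0000
seg 2 [72°–92.6°] uniform, h=8: θ=77.7° here. β=5.7, B=20.6. 8·5.7/20.6 = 2.2136 → s = 8.2136

8.2136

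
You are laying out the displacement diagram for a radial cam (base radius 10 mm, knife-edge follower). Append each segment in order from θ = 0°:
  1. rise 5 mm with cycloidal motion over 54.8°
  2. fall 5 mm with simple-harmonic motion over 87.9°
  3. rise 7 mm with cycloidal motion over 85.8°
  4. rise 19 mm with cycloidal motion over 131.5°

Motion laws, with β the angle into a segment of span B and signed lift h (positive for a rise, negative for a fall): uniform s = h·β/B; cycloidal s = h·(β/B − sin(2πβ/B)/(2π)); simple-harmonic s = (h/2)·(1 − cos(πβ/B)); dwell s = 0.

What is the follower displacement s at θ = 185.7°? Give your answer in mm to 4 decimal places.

seg 1 [0°–54.8°] cycloidal, h=5: full span → s += 5 → s = 5.0000
seg 2 [54.8°–142.7°] simple-harmonic, h=-5: full span → s += -5 → s = 0.0000
seg 3 [142.7°–228.5°] cycloidal, h=7: θ=185.7° here. β=43, B=85.8. 7·(0.5012 − sin(2π·0.5012)/(2π)) = 3.5163 → s = 3.5163

3.5163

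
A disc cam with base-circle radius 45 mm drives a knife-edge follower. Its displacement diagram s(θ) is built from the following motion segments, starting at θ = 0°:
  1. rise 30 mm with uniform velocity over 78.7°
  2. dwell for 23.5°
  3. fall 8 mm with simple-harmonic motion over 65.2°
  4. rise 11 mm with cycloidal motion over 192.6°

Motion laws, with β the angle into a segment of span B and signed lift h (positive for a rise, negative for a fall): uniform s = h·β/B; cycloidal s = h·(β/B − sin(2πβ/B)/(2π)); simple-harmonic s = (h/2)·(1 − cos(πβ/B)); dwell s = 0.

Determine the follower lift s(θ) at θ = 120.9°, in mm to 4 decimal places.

seg 1 [0°–78.7°] uniform, h=30: full span → s += 30 → s = 30.0000
seg 2 [78.7°–102.2°] dwell: s stays 30.0000
seg 3 [102.2°–167.4°] simple-harmonic, h=-8: θ=120.9° here. β=18.7, B=65.2. -8/2·(1 − cos(π·0.2868)) = -1.5168 → s = 28.4832

28.4832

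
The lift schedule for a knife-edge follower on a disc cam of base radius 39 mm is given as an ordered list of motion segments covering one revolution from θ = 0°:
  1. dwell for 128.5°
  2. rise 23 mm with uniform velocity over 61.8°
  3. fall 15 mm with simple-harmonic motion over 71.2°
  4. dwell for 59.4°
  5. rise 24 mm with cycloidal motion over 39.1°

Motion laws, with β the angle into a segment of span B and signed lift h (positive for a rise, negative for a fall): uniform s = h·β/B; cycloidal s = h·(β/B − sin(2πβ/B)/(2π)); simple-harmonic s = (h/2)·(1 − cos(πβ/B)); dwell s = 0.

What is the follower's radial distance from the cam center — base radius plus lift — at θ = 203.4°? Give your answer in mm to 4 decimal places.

seg 1 [0°–128.5°] dwell: s stays 0.0000
seg 2 [128.5°–190.3°] uniform, h=23: full span → s += 23 → s = 23.0000
seg 3 [190.3°–261.5°] simple-harmonic, h=-15: θ=203.4° here. β=13.1, B=71.2. -15/2·(1 − cos(π·0.1840)) = -1.2184 → s = 21.7816
radial distance = base radius + s = 39 + 21.7816 = 60.7816

60.7816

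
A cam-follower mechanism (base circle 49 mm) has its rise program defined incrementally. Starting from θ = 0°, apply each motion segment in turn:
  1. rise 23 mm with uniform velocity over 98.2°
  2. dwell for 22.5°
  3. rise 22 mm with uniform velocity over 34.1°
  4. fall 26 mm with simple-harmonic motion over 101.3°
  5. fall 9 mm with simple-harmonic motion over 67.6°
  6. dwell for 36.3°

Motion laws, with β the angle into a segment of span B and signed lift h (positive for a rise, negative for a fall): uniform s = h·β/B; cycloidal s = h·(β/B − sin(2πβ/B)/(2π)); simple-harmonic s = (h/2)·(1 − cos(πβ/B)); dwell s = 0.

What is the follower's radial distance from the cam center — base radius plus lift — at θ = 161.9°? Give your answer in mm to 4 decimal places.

seg 1 [0°–98.2°] uniform, h=23: full span → s += 23 → s = 23.0000
seg 2 [98.2°–120.7°] dwell: s stays 23.0000
seg 3 [120.7°–154.8°] uniform, h=22: full span → s += 22 → s = 45.0000
seg 4 [154.8°–256.1°] simple-harmonic, h=-26: θ=161.9° here. β=7.1, B=101.3. -26/2·(1 − cos(π·0.0701)) = -0.3139 → s = 44.6861
radial distance = base radius + s = 49 + 44.6861 = 93.6861

93.6861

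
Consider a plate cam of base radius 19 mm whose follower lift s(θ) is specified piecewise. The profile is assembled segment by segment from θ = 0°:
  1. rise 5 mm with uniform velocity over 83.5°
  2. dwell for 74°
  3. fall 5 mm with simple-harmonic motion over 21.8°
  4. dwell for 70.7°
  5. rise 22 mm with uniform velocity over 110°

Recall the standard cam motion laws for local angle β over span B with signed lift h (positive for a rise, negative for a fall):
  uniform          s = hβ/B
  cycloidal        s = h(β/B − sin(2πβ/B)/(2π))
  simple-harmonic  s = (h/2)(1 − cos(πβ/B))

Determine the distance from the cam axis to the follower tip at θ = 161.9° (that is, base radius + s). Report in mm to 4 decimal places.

seg 1 [0°–83.5°] uniform, h=5: full span → s += 5 → s = 5.0000
seg 2 [83.5°–157.5°] dwell: s stays 5.0000
seg 3 [157.5°–179.3°] simple-harmonic, h=-5: θ=161.9° here. β=4.4, B=21.8. -5/2·(1 − cos(π·0.2018)) = -0.4860 → s = 4.5140
radial distance = base radius + s = 19 + 4.5140 = 23.5140

23.5140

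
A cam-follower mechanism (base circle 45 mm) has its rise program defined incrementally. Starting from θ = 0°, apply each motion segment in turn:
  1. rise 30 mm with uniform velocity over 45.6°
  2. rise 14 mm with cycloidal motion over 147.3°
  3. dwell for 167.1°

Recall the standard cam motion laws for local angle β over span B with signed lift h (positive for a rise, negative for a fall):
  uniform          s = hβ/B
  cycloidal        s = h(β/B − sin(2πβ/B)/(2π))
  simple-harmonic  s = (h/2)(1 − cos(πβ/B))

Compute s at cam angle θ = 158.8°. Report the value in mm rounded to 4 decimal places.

seg 1 [0°–45.6°] uniform, h=30: full span → s += 30 → s = 30.0000
seg 2 [45.6°–192.9°] cycloidal, h=14: θ=158.8° here. β=113.2, B=147.3. 14·(0.7685 − sin(2π·0.7685)/(2π)) = 12.9721 → s = 42.9721

42.9721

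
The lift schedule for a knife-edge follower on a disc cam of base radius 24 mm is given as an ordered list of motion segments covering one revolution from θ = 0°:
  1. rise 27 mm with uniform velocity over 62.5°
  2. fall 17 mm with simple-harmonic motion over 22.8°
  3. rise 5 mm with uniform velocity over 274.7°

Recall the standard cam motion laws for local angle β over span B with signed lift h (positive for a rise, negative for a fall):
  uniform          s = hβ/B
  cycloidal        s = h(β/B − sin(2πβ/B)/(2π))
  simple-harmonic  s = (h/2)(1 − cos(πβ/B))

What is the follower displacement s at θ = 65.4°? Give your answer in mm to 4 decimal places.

seg 1 [0°–62.5°] uniform, h=27: full span → s += 27 → s = 27.0000
seg 2 [62.5°–85.3°] simple-harmonic, h=-17: θ=65.4° here. β=2.9, B=22.8. -17/2·(1 − cos(π·0.1272)) = -0.6696 → s = 26.3304

26.3304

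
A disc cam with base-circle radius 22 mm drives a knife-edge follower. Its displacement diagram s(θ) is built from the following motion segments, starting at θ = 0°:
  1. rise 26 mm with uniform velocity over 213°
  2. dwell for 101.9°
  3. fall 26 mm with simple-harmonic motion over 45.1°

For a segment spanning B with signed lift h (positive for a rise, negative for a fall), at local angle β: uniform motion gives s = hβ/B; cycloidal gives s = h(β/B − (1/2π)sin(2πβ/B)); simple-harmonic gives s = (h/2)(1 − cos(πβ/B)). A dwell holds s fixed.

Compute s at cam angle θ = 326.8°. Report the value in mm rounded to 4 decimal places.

seg 1 [0°–213°] uniform, h=26: full span → s += 26 → s = 26.0000
seg 2 [213°–314.9°] dwell: s stays 26.0000
seg 3 [314.9°–360°] simple-harmonic, h=-26: θ=326.8° here. β=11.9, B=45.1. -26/2·(1 − cos(π·0.2639)) = -4.2164 → s = 21.7836

21.7836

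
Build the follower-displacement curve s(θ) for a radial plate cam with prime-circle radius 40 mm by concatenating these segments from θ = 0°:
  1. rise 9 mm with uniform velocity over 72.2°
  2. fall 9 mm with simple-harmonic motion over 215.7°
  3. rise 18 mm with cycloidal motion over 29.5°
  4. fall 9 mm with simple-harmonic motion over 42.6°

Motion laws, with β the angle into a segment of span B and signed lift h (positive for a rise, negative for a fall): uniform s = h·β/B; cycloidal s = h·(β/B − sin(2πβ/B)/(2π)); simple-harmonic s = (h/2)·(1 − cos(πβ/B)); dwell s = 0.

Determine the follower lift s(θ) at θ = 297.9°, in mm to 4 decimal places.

seg 1 [0°–72.2°] uniform, h=9: full span → s += 9 → s = 9.0000
seg 2 [72.2°–287.9°] simple-harmonic, h=-9: full span → s += -9 → s = 0.0000
seg 3 [287.9°–317.4°] cycloidal, h=18: θ=297.9° here. β=10, B=29.5. 18·(0.3390 − sin(2π·0.3390)/(2π)) = 3.6731 → s = 3.6731

3.6731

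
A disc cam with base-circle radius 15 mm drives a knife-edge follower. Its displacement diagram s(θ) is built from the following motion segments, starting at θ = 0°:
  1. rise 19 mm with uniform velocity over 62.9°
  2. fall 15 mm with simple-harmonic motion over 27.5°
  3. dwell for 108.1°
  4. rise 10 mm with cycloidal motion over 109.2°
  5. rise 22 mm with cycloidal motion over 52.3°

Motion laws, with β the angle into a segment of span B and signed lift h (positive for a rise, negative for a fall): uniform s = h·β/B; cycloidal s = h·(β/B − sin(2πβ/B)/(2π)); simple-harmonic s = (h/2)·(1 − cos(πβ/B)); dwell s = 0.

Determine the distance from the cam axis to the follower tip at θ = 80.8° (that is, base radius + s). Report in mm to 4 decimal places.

seg 1 [0°–62.9°] uniform, h=19: full span → s += 19 → s = 19.0000
seg 2 [62.9°–90.4°] simple-harmonic, h=-15: θ=80.8° here. β=17.9, B=27.5. -15/2·(1 − cos(π·0.6509)) = -10.9240 → s = 8.0760
radial distance = base radius + s = 15 + 8.0760 = 23.0760

23.0760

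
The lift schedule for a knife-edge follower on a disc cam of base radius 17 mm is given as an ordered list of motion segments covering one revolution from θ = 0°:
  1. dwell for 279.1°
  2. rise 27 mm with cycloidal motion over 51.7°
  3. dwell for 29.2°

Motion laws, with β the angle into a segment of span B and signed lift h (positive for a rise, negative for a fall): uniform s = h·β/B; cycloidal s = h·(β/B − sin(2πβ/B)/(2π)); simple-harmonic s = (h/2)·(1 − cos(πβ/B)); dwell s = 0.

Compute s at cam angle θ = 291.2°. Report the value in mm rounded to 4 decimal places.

seg 1 [0°–279.1°] dwell: s stays 0.0000
seg 2 [279.1°–330.8°] cycloidal, h=27: θ=291.2° here. β=12.1, B=51.7. 27·(0.2340 − sin(2π·0.2340)/(2π)) = 2.0435 → s = 2.0435

2.0435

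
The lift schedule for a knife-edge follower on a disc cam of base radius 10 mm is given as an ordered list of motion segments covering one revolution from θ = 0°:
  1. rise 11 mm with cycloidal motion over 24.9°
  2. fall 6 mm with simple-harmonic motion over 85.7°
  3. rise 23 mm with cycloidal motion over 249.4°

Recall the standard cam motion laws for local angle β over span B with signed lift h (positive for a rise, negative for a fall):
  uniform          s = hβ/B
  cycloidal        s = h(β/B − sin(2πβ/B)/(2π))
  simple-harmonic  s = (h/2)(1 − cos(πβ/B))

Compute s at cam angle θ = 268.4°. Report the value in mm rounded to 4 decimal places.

seg 1 [0°–24.9°] cycloidal, h=11: full span → s += 11 → s = 11.0000
seg 2 [24.9°–110.6°] simple-harmonic, h=-6: full span → s += -6 → s = 5.0000
seg 3 [110.6°–360°] cycloidal, h=23: θ=268.4° here. β=157.8, B=249.4. 23·(0.6327 − sin(2π·0.6327)/(2π)) = 17.2634 → s = 22.2634

22.2634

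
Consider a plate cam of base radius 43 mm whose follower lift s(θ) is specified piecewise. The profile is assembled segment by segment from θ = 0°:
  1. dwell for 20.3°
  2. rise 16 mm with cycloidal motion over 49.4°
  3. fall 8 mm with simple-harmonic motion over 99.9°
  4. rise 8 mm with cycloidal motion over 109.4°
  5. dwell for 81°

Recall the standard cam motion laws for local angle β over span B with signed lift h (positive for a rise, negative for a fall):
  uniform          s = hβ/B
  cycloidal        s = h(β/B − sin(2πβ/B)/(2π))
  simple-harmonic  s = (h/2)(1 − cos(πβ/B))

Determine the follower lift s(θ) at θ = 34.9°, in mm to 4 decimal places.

seg 1 [0°–20.3°] dwell: s stays 0.0000
seg 2 [20.3°–69.7°] cycloidal, h=16: θ=34.9° here. β=14.6, B=49.4. 16·(0.2955 − sin(2π·0.2955)/(2π)) = 2.2858 → s = 2.2858

2.2858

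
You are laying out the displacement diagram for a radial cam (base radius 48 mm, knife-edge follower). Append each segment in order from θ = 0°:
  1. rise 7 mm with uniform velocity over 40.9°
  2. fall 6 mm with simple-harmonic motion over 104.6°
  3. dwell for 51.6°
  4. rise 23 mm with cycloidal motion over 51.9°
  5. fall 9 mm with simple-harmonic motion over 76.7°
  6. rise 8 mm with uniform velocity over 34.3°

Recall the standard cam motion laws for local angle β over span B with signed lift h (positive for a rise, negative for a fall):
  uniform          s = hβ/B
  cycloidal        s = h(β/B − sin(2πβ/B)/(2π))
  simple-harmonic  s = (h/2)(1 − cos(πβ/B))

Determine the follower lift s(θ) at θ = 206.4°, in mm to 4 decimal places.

seg 1 [0°–40.9°] uniform, h=7: full span → s += 7 → s = 7.0000
seg 2 [40.9°–145.5°] simple-harmonic, h=-6: full span → s += -6 → s = 1.0000
seg 3 [145.5°–197.1°] dwell: s stays 1.0000
seg 4 [197.1°–249°] cycloidal, h=23: θ=206.4° here. β=9.3, B=51.9. 23·(0.1792 − sin(2π·0.1792)/(2π)) = 0.8172 → s = 1.8172

1.8172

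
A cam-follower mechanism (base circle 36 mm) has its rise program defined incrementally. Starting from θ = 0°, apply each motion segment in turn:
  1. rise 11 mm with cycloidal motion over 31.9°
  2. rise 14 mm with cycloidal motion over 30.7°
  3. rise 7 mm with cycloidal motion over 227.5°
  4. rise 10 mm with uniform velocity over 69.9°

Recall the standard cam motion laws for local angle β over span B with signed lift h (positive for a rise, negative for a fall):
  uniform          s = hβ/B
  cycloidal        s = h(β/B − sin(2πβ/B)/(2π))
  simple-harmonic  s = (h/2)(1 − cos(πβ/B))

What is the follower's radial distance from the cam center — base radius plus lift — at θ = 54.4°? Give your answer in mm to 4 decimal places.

seg 1 [0°–31.9°] cycloidal, h=11: full span → s += 11 → s = 11.0000
seg 2 [31.9°–62.6°] cycloidal, h=14: θ=54.4° here. β=22.5, B=30.7. 14·(0.7329 − sin(2π·0.7329)/(2π)) = 12.4759 → s = 23.4759
radial distance = base radius + s = 36 + 23.4759 = 59.4759

59.4759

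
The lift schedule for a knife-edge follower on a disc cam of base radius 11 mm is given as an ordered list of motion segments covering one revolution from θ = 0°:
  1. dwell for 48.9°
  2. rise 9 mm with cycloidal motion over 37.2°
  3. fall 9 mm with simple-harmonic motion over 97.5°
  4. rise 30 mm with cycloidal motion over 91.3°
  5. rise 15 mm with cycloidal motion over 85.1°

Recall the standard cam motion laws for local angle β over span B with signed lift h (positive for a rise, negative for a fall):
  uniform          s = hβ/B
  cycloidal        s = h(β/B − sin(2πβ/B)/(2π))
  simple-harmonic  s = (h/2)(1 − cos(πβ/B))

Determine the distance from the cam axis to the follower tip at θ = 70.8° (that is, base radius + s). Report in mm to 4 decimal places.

seg 1 [0°–48.9°] dwell: s stays 0.0000
seg 2 [48.9°–86.1°] cycloidal, h=9: θ=70.8° here. β=21.9, B=37.2. 9·(0.5887 − sin(2π·0.5887)/(2π)) = 6.0561 → s = 6.0561
radial distance = base radius + s = 11 + 6.0561 = 17.0561

17.0561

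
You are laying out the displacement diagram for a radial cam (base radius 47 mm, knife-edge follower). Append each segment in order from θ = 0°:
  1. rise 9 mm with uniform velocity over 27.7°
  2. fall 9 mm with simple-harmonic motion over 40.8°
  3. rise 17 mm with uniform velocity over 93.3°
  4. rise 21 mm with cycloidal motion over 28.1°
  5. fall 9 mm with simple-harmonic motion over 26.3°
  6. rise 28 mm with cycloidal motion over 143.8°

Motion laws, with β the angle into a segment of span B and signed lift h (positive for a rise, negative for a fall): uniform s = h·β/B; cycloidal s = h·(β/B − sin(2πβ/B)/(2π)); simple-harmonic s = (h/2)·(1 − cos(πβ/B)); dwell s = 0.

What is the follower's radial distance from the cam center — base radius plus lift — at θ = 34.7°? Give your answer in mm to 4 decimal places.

seg 1 [0°–27.7°] uniform, h=9: full span → s += 9 → s = 9.0000
seg 2 [27.7°–68.5°] simple-harmonic, h=-9: θ=34.7° here. β=7, B=40.8. -9/2·(1 − cos(π·0.1716)) = -0.6380 → s = 8.3620
radial distance = base radius + s = 47 + 8.3620 = 55.3620

55.3620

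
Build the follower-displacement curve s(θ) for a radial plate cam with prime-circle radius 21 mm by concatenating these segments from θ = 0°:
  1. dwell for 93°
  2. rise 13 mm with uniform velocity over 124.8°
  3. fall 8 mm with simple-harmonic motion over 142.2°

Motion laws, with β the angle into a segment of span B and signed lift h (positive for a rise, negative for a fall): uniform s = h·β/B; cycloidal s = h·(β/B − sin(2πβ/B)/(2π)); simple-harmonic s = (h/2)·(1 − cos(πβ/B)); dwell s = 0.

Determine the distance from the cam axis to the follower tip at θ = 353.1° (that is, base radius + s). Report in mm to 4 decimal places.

seg 1 [0°–93°] dwell: s stays 0.0000
seg 2 [93°–217.8°] uniform, h=13: full span → s += 13 → s = 13.0000
seg 3 [217.8°–360°] simple-harmonic, h=-8: θ=353.1° here. β=135.3, B=142.2. -8/2·(1 − cos(π·0.9515)) = -7.9536 → s = 5.0464
radial distance = base radius + s = 21 + 5.0464 = 26.0464

26.0464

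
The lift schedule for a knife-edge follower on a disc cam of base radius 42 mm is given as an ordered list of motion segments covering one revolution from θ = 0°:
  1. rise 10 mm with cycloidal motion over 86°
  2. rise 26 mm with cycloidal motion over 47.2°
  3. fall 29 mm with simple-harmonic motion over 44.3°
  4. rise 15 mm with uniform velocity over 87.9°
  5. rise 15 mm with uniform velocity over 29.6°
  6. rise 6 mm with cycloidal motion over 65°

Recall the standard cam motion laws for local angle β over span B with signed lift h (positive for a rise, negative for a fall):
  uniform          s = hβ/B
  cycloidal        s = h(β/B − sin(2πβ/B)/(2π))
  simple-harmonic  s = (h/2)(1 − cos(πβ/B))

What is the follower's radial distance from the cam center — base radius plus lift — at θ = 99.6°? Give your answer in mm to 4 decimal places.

seg 1 [0°–86°] cycloidal, h=10: full span → s += 10 → s = 10.0000
seg 2 [86°–133.2°] cycloidal, h=26: θ=99.6° here. β=13.6, B=47.2. 26·(0.2881 − sin(2π·0.2881)/(2π)) = 3.4717 → s = 13.4717
radial distance = base radius + s = 42 + 13.4717 = 55.4717

55.4717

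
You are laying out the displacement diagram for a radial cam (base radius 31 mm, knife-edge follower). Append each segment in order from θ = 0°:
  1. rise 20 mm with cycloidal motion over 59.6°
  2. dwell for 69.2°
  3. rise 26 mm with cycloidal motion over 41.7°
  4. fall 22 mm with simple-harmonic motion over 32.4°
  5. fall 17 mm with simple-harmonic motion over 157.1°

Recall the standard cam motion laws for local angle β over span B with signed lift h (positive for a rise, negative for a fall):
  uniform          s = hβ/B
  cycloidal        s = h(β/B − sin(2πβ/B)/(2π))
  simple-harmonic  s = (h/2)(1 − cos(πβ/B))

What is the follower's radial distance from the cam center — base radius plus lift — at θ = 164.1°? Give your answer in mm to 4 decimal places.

seg 1 [0°–59.6°] cycloidal, h=20: full span → s += 20 → s = 20.0000
seg 2 [59.6°–128.8°] dwell: s stays 20.0000
seg 3 [128.8°–170.5°] cycloidal, h=26: θ=164.1° here. β=35.3, B=41.7. 26·(0.8465 − sin(2π·0.8465)/(2π)) = 25.4097 → s = 45.4097
radial distance = base radius + s = 31 + 45.4097 = 76.4097

76.4097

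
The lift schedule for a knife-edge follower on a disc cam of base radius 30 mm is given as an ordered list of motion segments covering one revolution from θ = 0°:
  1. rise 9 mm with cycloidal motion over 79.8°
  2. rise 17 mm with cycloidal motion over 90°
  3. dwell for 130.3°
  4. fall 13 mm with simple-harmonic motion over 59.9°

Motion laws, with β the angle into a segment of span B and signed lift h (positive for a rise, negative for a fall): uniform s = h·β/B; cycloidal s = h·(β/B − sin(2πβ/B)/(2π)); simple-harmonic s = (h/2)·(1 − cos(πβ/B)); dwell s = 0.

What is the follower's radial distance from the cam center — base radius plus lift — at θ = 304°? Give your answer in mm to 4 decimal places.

seg 1 [0°–79.8°] cycloidal, h=9: full span → s += 9 → s = 9.0000
seg 2 [79.8°–169.8°] cycloidal, h=17: full span → s += 17 → s = 26.0000
seg 3 [169.8°–300.1°] dwell: s stays 26.0000
seg 4 [300.1°–360°] simple-harmonic, h=-13: θ=304° here. β=3.9, B=59.9. -13/2·(1 − cos(π·0.0651)) = -0.1355 → s = 25.8645
radial distance = base radius + s = 30 + 25.8645 = 55.8645

55.8645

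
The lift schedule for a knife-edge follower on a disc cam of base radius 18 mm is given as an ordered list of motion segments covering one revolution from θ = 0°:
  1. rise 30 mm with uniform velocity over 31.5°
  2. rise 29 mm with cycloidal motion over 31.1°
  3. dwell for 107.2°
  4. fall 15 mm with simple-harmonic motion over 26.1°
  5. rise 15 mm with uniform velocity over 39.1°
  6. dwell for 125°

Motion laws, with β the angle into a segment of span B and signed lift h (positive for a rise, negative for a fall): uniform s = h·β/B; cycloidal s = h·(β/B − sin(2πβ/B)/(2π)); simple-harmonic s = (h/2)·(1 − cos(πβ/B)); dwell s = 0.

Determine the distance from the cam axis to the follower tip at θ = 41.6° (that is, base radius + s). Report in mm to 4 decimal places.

seg 1 [0°–31.5°] uniform, h=30: full span → s += 30 → s = 30.0000
seg 2 [31.5°–62.6°] cycloidal, h=29: θ=41.6° here. β=10.1, B=31.1. 29·(0.3248 − sin(2π·0.3248)/(2π)) = 5.3024 → s = 35.3024
radial distance = base radius + s = 18 + 35.3024 = 53.3024

53.3024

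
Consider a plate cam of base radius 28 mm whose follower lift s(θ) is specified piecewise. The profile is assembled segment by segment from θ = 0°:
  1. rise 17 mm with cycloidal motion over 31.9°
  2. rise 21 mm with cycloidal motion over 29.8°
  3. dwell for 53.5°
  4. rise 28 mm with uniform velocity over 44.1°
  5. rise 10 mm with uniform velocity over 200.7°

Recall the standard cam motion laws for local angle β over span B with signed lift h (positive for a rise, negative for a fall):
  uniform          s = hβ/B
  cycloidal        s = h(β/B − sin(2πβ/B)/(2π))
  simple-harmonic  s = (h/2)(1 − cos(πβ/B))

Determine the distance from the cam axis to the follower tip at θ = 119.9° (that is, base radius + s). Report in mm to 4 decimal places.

seg 1 [0°–31.9°] cycloidal, h=17: full span → s += 17 → s = 17.0000
seg 2 [31.9°–61.7°] cycloidal, h=21: full span → s += 21 → s = 38.0000
seg 3 [61.7°–115.2°] dwell: s stays 38.0000
seg 4 [115.2°–159.3°] uniform, h=28: θ=119.9° here. β=4.7, B=44.1. 28·4.7/44.1 = 2.9841 → s = 40.9841
radial distance = base radius + s = 28 + 40.9841 = 68.9841

68.9841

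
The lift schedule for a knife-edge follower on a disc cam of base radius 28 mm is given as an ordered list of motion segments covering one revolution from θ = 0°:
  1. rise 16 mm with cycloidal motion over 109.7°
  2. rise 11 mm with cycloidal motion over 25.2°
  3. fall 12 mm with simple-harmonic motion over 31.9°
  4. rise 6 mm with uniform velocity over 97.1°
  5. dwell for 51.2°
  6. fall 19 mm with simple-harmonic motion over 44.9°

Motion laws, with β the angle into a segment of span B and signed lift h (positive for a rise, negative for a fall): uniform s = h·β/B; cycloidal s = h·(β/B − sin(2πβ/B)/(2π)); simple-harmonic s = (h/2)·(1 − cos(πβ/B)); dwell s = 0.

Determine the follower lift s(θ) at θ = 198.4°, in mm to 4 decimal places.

seg 1 [0°–109.7°] cycloidal, h=16: full span → s += 16 → s = 16.0000
seg 2 [109.7°–134.9°] cycloidal, h=11: full span → s += 11 → s = 27.0000
seg 3 [134.9°–166.8°] simple-harmonic, h=-12: full span → s += -12 → s = 15.0000
seg 4 [166.8°–263.9°] uniform, h=6: θ=198.4° here. β=31.6, B=97.1. 6·31.6/97.1 = 1.9526 → s = 16.9526

16.9526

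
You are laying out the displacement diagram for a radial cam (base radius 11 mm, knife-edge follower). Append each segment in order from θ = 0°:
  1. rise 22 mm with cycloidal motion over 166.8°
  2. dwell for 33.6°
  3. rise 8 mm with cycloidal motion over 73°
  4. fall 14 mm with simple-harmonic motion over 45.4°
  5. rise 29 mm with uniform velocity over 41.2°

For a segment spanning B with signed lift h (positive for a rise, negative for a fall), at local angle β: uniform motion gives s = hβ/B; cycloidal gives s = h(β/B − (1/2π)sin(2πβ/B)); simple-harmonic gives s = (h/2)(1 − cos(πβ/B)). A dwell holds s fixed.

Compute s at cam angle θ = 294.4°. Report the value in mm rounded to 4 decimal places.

seg 1 [0°–166.8°] cycloidal, h=22: full span → s += 22 → s = 22.0000
seg 2 [166.8°–200.4°] dwell: s stays 22.0000
seg 3 [200.4°–273.4°] cycloidal, h=8: full span → s += 8 → s = 30.0000
seg 4 [273.4°–318.8°] simple-harmonic, h=-14: θ=294.4° here. β=21, B=45.4. -14/2·(1 − cos(π·0.4626)) = -6.1784 → s = 23.8216

23.8216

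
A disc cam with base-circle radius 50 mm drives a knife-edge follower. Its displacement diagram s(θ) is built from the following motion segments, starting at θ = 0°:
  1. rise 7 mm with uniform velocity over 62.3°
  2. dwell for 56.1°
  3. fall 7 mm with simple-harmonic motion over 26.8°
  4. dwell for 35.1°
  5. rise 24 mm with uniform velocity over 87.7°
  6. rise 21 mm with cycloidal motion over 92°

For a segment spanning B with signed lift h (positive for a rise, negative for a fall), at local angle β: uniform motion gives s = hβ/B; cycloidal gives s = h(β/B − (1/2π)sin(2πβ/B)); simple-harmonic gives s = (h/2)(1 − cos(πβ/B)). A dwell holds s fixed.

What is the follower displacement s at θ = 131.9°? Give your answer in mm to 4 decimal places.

seg 1 [0°–62.3°] uniform, h=7: full span → s += 7 → s = 7.0000
seg 2 [62.3°–118.4°] dwell: s stays 7.0000
seg 3 [118.4°–145.2°] simple-harmonic, h=-7: θ=131.9° here. β=13.5, B=26.8. -7/2·(1 − cos(π·0.5037)) = -3.5410 → s = 3.4590

3.4590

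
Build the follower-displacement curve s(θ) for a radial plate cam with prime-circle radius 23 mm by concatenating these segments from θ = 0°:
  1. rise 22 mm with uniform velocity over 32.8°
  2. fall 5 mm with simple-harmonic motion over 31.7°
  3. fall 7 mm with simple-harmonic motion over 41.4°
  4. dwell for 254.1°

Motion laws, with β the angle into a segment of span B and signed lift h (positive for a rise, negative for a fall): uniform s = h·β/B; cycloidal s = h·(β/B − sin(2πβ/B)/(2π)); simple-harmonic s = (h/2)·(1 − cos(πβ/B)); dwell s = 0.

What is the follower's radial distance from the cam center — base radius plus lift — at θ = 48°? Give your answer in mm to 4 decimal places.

seg 1 [0°–32.8°] uniform, h=22: full span → s += 22 → s = 22.0000
seg 2 [32.8°–64.5°] simple-harmonic, h=-5: θ=48° here. β=15.2, B=31.7. -5/2·(1 − cos(π·0.4795)) = -2.3391 → s = 19.6609
radial distance = base radius + s = 23 + 19.6609 = 42.6609

42.6609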